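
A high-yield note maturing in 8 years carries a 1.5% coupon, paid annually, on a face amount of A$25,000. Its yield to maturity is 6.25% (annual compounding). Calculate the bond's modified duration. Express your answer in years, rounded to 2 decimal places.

7.06 years

Periodic yield y = 0.0625. First find Macaulay duration:
  t   CF        PV=CF/(1+0.0625)^t    t·PV
  1       375.00       352.9412       352.9412
  2       375.00       332.1799       664.3599
  3       375.00       312.6399       937.9198
  4       375.00       294.2494     1,176.9974
  5       375.00       276.9406     1,384.7028
  6       375.00       260.6499     1,563.8997
  7       375.00       245.3176     1,717.2232
  8    25,375.00    15,623.3636   124,986.9091
  Σ                 17,698.2821   132,784.9530
P = 17,698.2821; Macaulay duration = 132,784.9530 / 17,698.2821 = 7.50270 years.
Modified duration = D_Mac / (1 + y) = 7.50270 / 1.0625 = 7.06137 years.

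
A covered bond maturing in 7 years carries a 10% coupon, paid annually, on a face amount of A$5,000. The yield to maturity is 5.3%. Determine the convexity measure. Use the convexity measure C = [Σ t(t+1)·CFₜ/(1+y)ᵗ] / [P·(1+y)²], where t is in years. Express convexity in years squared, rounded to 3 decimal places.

With y = 0.053:
  t   CF        PV=CF/(1+0.053)^t    t·PV        t(t+1)·PV
  1       500.00       474.8338       474.8338         949.6676
  2       500.00       450.9343       901.8686       2,705.6057
  3       500.00       428.2377     1,284.7131       5,138.8523
  4       500.00       406.6835     1,626.7339       8,133.6694
  5       500.00       386.2141     1,931.0706      11,586.4236
  6       500.00       366.7750     2,200.6503      15,404.5518
  7     5,500.00     3,831.4582    26,820.2074     214,561.6589
  Σ                  6,345.1366    35,240.0776     258,480.4294
P = 6,345.1366.
Convexity = Σ t(t+1)·PV / [P·(1+y)²] = 258,480.4294 / (6,345.1366 × 1.108809) = 36.73922.

36.739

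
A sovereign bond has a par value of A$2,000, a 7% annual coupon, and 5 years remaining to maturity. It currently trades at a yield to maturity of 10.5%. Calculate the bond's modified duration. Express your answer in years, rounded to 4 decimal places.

Periodic yield y = 0.105. First find Macaulay duration:
  t   CF        PV=CF/(1+0.105)^t    t·PV
  1       140.00       126.6968       126.6968
  2       140.00       114.6578       229.3155
  3       140.00       103.7627       311.2881
  4       140.00        93.9029       375.6115
  5     2,140.00     1,298.9798     6,494.8988
  Σ                  1,737.9999     7,537.8107
P = 1,737.9999; Macaulay duration = 7,537.8107 / 1,737.9999 = 4.33706 years.
Modified duration = D_Mac / (1 + y) = 4.33706 / 1.105 = 3.92494 years.

3.9249 years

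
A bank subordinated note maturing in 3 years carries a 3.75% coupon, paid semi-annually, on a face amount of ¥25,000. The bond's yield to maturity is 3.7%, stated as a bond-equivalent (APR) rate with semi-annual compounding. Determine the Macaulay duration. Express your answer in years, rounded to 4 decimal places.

2.8654 years

Periodic yield y = 0.0185. Discount each cash flow and weight by its period:
  t   CF        PV=CF/(1+0.0185)^t    t·PV
  1       468.75       460.2356       460.2356
  2       468.75       451.8759       903.7519
  3       468.75       443.6681     1,331.0042
  4       468.75       435.6093     1,742.4372
  5       468.75       427.6969     2,138.4846
  6    25,468.75    22,816.1010   136,896.6059
  Σ                 25,035.1869   143,472.5194
Price P = Σ PV = 25,035.1869.
Macaulay duration = Σ(t·PV) / P = 143,472.5194 / 25,035.1869 = 5.73083 half-year periods.
In years: 5.73083 / 2 = 2.86542 years.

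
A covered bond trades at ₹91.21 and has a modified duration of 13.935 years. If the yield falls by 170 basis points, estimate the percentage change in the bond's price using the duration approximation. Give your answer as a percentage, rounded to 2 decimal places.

+23.69%

Duration approximation: ΔP/P ≈ -D_mod · Δy = -13.935 × (-0.017) = +0.236895.
As a percentage: +23.6895%.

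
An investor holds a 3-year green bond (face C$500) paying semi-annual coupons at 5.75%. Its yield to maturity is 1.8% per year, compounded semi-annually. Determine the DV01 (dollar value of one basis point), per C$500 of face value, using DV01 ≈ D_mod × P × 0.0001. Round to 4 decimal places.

Periodic yield y = 0.009.
  t   CF        PV=CF/(1+0.009)^t    t·PV
  1       14.375        14.2468        14.2468
  2       14.375        14.1197        28.2394
  3       14.375        13.9938        41.9813
  4       14.375        13.8689        55.4757
  5       14.375        13.7452        68.7262
  6      514.375       487.4531     2,924.7187
  Σ                    557.4275     3,133.3881
P = 557.4275; D_Mac = 5.62116 half-year periods = 2.81058 yrs; D_mod = 2.78551 yrs.
DV01 ≈ 2.78551 × 557.4275 × 0.0001 = 0.155272.

C$0.1553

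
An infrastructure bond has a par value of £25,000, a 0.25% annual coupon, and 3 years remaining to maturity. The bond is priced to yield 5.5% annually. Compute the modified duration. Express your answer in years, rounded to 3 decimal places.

Periodic yield y = 0.055. First find Macaulay duration:
  t   CF        PV=CF/(1+0.055)^t    t·PV
  1        62.50        59.2417        59.2417
  2        62.50        56.1533       112.3066
  3    25,062.50    21,343.5675    64,030.7024
  Σ                 21,458.9624    64,202.2506
P = 21,458.9624; Macaulay duration = 64,202.2506 / 21,458.9624 = 2.99186 years.
Modified duration = D_Mac / (1 + y) = 2.99186 / 1.055 = 2.83589 years.

2.836 years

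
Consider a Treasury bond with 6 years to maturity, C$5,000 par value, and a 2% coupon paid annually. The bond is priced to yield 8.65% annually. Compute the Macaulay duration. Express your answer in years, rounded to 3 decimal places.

Periodic yield y = 0.0865. Discount each cash flow and weight by its year:
  t   CF        PV=CF/(1+0.0865)^t    t·PV
  1       100.00        92.0387        92.0387
  2       100.00        84.7111       169.4223
  3       100.00        77.9670       233.9010
  4       100.00        71.7598       287.0391
  5       100.00        66.0467       330.2337
  6     5,100.00     3,100.2148    18,601.2891
  Σ                  3,492.7382    19,713.9238
Price P = Σ PV = 3,492.7382.
Macaulay duration = Σ(t·PV) / P = 19,713.9238 / 3,492.7382 = 5.64426 years.

5.644 years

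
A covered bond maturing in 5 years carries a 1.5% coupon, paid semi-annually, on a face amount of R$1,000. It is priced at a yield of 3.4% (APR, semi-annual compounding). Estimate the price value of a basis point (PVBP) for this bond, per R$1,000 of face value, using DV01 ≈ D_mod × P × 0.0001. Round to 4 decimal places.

R$0.4334

Periodic yield y = 0.017.
  t   CF        PV=CF/(1+0.017)^t    t·PV
  1         7.50         7.3746         7.3746
  2         7.50         7.2514        14.5027
  3         7.50         7.1301        21.3904
  4         7.50         7.0110        28.0438
  5         7.50         6.8938        34.4688
  6         7.50         6.7785        40.6712
  7         7.50         6.6652        46.6566
  8         7.50         6.5538        52.4305
  9         7.50         6.4443        57.9983
  10    1,007.50       851.2077     8,512.0766
  Σ                    913.3103     8,815.6136
P = 913.3103; D_Mac = 9.65237 half-year periods = 4.82619 yrs; D_mod = 4.74551 yrs.
DV01 ≈ 4.74551 × 913.3103 × 0.0001 = 0.433413.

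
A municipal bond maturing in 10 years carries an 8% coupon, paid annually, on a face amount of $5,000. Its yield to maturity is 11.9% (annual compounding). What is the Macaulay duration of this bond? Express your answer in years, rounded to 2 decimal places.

6.85 years

Periodic yield y = 0.119. Discount each cash flow and weight by its year:
  t   CF        PV=CF/(1+0.119)^t    t·PV
  1       400.00       357.4620       357.4620
  2       400.00       319.4477       638.8955
  3       400.00       285.4761       856.4283
  4       400.00       255.1171     1,020.4686
  5       400.00       227.9867     1,139.9336
  6       400.00       203.7415     1,222.4489
  7       400.00       182.0746     1,274.5223
  8       400.00       162.7119     1,301.6951
  9       400.00       145.4083     1,308.6747
  10    5,400.00     1,754.2557    17,542.5569
  Σ                  3,893.6817    26,663.0860
Price P = Σ PV = 3,893.6817.
Macaulay duration = Σ(t·PV) / P = 26,663.0860 / 3,893.6817 = 6.84778 years.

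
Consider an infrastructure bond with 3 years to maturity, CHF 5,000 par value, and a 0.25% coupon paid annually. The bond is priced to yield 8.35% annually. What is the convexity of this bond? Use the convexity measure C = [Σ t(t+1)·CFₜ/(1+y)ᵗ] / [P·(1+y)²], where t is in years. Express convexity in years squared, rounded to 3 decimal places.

10.183

With y = 0.0835:
  t   CF        PV=CF/(1+0.0835)^t    t·PV        t(t+1)·PV
  1        12.50        11.5367        11.5367          23.0734
  2        12.50        10.6476        21.2952          63.8857
  3     5,012.50     3,940.6480    11,821.9439      47,287.7755
  Σ                  3,962.8323    11,854.7758      47,374.7346
P = 3,962.8323.
Convexity = Σ t(t+1)·PV / [P·(1+y)²] = 47,374.7346 / (3,962.8323 × 1.173972) = 10.18318.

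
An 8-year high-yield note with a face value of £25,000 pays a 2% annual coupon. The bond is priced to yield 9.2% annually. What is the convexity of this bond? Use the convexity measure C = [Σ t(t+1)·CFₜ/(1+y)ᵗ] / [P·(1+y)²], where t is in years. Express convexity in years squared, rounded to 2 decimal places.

With y = 0.092:
  t   CF        PV=CF/(1+0.092)^t    t·PV        t(t+1)·PV
  1       500.00       457.8755       457.8755         915.7509
  2       500.00       419.2999       838.5997       2,515.7992
  3       500.00       383.9742     1,151.9227       4,607.6909
  4       500.00       351.6248     1,406.4990       7,032.4952
  5       500.00       322.0007     1,610.0035       9,660.0209
  6       500.00       294.8724     1,769.2346      12,384.6422
  7       500.00       270.0297     1,890.2079      15,121.6633
  8    25,500.00    12,611.2773   100,890.2180     908,011.9621
  Σ                 15,110.9544   110,014.5610     960,250.0247
P = 15,110.9544.
Convexity = Σ t(t+1)·PV / [P·(1+y)²] = 960,250.0247 / (15,110.9544 × 1.192464) = 53.29018.

53.29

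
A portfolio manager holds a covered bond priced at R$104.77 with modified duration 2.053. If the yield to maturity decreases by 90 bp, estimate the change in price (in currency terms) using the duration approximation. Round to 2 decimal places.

Duration approximation: ΔP/P ≈ -D_mod · Δy = -2.053 × (-0.009) = +0.018477.
ΔP ≈ 104.77 × (+0.018477) = +1.93583529.

+R$1.94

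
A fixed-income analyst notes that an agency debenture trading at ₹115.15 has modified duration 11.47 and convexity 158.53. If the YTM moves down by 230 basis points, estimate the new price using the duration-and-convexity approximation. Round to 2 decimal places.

₹150.36

Duration effect: -D_mod·Δy = -11.47 × (-0.023) = +0.263810
Convexity effect: ½·C·(Δy)² = 0.5 × 158.53 × (-0.023)² = +0.041931185
ΔP/P ≈ +0.263810 + 0.041931185 = +0.305741185
New price ≈ 115.15 × (1 + 0.305741185) = 150.35609745275.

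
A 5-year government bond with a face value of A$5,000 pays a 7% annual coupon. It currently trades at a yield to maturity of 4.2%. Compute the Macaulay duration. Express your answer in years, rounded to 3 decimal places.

Periodic yield y = 0.042. Discount each cash flow and weight by its year:
  t   CF        PV=CF/(1+0.042)^t    t·PV
  1       350.00       335.8925       335.8925
  2       350.00       322.3537       644.7073
  3       350.00       309.3605       928.0816
  4       350.00       296.8911     1,187.5644
  5     5,350.00     4,355.2710    21,776.3552
  Σ                  5,619.7688    24,872.6010
Price P = Σ PV = 5,619.7688.
Macaulay duration = Σ(t·PV) / P = 24,872.6010 / 5,619.7688 = 4.42591 years.

4.426 years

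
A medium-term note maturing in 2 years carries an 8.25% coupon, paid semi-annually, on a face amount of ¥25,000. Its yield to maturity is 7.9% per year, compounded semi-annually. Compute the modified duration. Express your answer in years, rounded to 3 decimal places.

1.813 years

Periodic yield y = 0.0395. First find Macaulay duration:
  t   CF        PV=CF/(1+0.0395)^t    t·PV
  1     1,031.25       992.0635       992.0635
  2     1,031.25       954.3660     1,908.7321
  3     1,031.25       918.1010     2,754.3031
  4    26,031.25    22,294.4647    89,177.8586
  Σ                 25,158.9952    94,832.9573
P = 25,158.9952; Macaulay duration = 94,832.9573 / 25,158.9952 = 3.76935 half-year periods = 1.88467 years.
Modified duration = D_Mac / (1 + y) = 1.88467 / 1.0395 = 1.81306 years.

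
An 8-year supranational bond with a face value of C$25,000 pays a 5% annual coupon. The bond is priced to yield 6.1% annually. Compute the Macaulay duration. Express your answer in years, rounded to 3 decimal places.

6.736 years

Periodic yield y = 0.061. Discount each cash flow and weight by its year:
  t   CF        PV=CF/(1+0.061)^t    t·PV
  1     1,250.00     1,178.1338     1,178.1338
  2     1,250.00     1,110.3995     2,220.7989
  3     1,250.00     1,046.5593     3,139.6780
  4     1,250.00       986.3896     3,945.5583
  5     1,250.00       929.6792     4,648.3958
  6     1,250.00       876.2292     5,257.3751
  7     1,250.00       825.8522     5,780.9653
  8    26,250.00    16,345.8021   130,766.4168
  Σ                 23,299.0449   156,937.3221
Price P = Σ PV = 23,299.0449.
Macaulay duration = Σ(t·PV) / P = 156,937.3221 / 23,299.0449 = 6.73578 years.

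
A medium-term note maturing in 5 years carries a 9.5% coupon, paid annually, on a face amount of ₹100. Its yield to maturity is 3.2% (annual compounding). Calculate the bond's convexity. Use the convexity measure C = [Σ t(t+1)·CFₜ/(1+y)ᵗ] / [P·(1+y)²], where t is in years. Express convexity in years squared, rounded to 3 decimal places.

22.980

With y = 0.032:
  t   CF        PV=CF/(1+0.032)^t    t·PV        t(t+1)·PV
  1         9.50         9.2054         9.2054          18.4109
  2         9.50         8.9200        17.8400          53.5199
  3         9.50         8.6434        25.9302         103.7208
  4         9.50         8.3754        33.5015         167.5077
  5       109.50        93.5439       467.7197       2,806.3180
  Σ                    128.6881       554.1968       3,149.4773
P = 128.6881.
Convexity = Σ t(t+1)·PV / [P·(1+y)²] = 3,149.4773 / (128.6881 × 1.065024) = 22.97950.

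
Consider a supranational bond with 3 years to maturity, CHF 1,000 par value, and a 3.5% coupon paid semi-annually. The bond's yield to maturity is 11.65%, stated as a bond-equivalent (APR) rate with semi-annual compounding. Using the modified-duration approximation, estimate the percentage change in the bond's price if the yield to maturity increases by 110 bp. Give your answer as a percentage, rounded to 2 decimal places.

Periodic yield y = 0.05825. Modified duration first:
  t   CF        PV=CF/(1+0.05825)^t    t·PV
  1        17.50        16.5367        16.5367
  2        17.50        15.6265        31.2530
  3        17.50        14.7664        44.2991
  4        17.50        13.9536        55.8142
  5        17.50        13.1855        65.9275
  6     1,017.50       724.4439     4,346.6634
  Σ                    798.5125     4,560.4939
P = 798.5125; D_Mac = 5.71124 half-year periods = 2.85562 yrs; D_mod = 2.85562/(1+0.05825) = 2.69843 yrs.
ΔP/P ≈ -D_mod · Δy = -2.69843 × (+0.011) = -0.029683 = -2.9683%.

-2.97%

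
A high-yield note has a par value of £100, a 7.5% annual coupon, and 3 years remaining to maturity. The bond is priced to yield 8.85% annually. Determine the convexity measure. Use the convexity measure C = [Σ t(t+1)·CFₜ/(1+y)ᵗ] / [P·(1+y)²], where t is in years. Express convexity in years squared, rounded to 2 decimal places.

9.19

With y = 0.0885:
  t   CF        PV=CF/(1+0.0885)^t    t·PV        t(t+1)·PV
  1         7.50         6.8902         6.8902          13.7804
  2         7.50         6.3300        12.6600          37.9801
  3       107.50        83.3534       250.0601       1,000.2404
  Σ                     96.5736       269.6103       1,052.0009
P = 96.5736.
Convexity = Σ t(t+1)·PV / [P·(1+y)²] = 1,052.0009 / (96.5736 × 1.184832) = 9.19392.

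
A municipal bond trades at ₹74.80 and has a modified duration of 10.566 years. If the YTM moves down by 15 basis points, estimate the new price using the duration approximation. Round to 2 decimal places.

₹75.99

Duration approximation: ΔP/P ≈ -D_mod · Δy = -10.566 × (-0.0015) = +0.015849.
New price ≈ 74.80 × (1 + 0.015849) = 75.9855052.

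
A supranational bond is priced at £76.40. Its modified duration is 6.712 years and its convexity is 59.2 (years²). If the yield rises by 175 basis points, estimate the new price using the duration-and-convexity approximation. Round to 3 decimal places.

Duration effect: -D_mod·Δy = -6.712 × (+0.0175) = -0.117460
Convexity effect: ½·C·(Δy)² = 0.5 × 59.2 × (0.0175)² = +0.0090650
ΔP/P ≈ -0.117460 + 0.0090650 = -0.108395
New price ≈ 76.40 × (1 - 0.108395) = 68.118622.

£68.119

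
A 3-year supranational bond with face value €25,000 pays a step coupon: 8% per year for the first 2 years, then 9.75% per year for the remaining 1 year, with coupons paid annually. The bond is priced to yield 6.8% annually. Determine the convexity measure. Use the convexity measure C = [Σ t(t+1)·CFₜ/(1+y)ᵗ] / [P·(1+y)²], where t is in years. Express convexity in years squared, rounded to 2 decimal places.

With y = 0.068:
  t   CF        PV=CF/(1+0.068)^t    t·PV        t(t+1)·PV
  1     2,000.00     1,872.6592     1,872.6592       3,745.3184
  2     2,000.00     1,753.4262     3,506.8524      10,520.5572
  3    27,437.50    22,523.2356    67,569.7068     270,278.8271
  Σ                 26,149.3210    72,949.2183     284,544.7026
P = 26,149.3210.
Convexity = Σ t(t+1)·PV / [P·(1+y)²] = 284,544.7026 / (26,149.3210 × 1.140624) = 9.53998.

9.54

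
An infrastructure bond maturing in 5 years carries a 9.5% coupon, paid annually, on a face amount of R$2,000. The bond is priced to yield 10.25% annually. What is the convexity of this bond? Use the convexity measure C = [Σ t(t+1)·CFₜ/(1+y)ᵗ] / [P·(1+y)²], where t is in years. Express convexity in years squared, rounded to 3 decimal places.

19.426

With y = 0.1025:
  t   CF        PV=CF/(1+0.1025)^t    t·PV        t(t+1)·PV
  1       190.00       172.3356       172.3356         344.6712
  2       190.00       156.3135       312.6269         937.8808
  3       190.00       141.7809       425.3428       1,701.3711
  4       190.00       128.5995       514.3979       2,571.9896
  5     2,190.00     1,344.4700     6,722.3501      40,334.1008
  Σ                  1,943.4995     8,147.0534      45,890.0135
P = 1,943.4995.
Convexity = Σ t(t+1)·PV / [P·(1+y)²] = 45,890.0135 / (1,943.4995 × 1.215506) = 19.42569.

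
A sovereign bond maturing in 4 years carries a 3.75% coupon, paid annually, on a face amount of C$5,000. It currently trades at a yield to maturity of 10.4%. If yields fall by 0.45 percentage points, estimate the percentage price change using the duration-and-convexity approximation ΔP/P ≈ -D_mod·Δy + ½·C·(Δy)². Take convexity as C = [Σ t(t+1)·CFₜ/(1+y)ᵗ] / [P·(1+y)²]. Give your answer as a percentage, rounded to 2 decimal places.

+1.55%

With y = 0.104:
  t   CF        PV=CF/(1+0.104)^t    t·PV        t(t+1)·PV
  1       187.50       169.8370       169.8370         339.6739
  2       187.50       153.8378       307.6756         923.0269
  3       187.50       139.3459       418.0376       1,672.1502
  4     5,187.50     3,492.0610    13,968.2438      69,841.2191
  Σ                  3,955.0816    14,863.7940      72,776.0702
P = 3,955.0816; D_Mac = 3.75815 yrs; D_mod = 3.40412 yrs; C = 15.09715.
Duration effect: -3.40412 × (-0.0045) = +0.015319
Convexity effect: 0.5 × 15.09715 × (-0.0045)² = +0.0001529
ΔP/P ≈ +0.015319 + 0.0001529 = +0.015471 = +1.5471%.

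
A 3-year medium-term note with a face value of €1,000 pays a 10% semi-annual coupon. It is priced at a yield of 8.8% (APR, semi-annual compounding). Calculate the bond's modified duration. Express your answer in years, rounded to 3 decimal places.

2.558 years

Periodic yield y = 0.044. First find Macaulay duration:
  t   CF        PV=CF/(1+0.044)^t    t·PV
  1        50.00        47.8927        47.8927
  2        50.00        45.8743        91.7485
  3        50.00        43.9409       131.8226
  4        50.00        42.0889       168.3558
  5        50.00        40.3151       201.5754
  6     1,050.00       810.9355     4,865.6129
  Σ                  1,031.0473     5,507.0079
P = 1,031.0473; Macaulay duration = 5,507.0079 / 1,031.0473 = 5.34118 half-year periods = 2.67059 years.
Modified duration = D_Mac / (1 + y) = 2.67059 / 1.044 = 2.55804 years.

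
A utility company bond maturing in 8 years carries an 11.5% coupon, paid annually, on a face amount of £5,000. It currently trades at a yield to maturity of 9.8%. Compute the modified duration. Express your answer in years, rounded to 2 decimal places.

5.23 years

Periodic yield y = 0.098. First find Macaulay duration:
  t   CF        PV=CF/(1+0.098)^t    t·PV
  1       575.00       523.6794       523.6794
  2       575.00       476.9394       953.8787
  3       575.00       434.3710     1,303.1130
  4       575.00       395.6020     1,582.4080
  5       575.00       360.2933     1,801.4663
  6       575.00       328.1359     1,968.8157
  7       575.00       298.8488     2,091.9413
  8     5,575.00     2,638.9196    21,111.3564
  Σ                  5,456.7893    31,336.6589
P = 5,456.7893; Macaulay duration = 31,336.6589 / 5,456.7893 = 5.74269 years.
Modified duration = D_Mac / (1 + y) = 5.74269 / 1.098 = 5.23014 years.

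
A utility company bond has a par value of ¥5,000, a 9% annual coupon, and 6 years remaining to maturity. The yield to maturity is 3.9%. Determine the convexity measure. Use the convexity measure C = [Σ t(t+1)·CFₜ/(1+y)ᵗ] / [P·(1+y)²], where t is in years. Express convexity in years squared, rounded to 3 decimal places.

With y = 0.039:
  t   CF        PV=CF/(1+0.039)^t    t·PV        t(t+1)·PV
  1       450.00       433.1088       433.1088         866.2175
  2       450.00       416.8515       833.7031       2,501.1093
  3       450.00       401.2046     1,203.6137       4,814.4548
  4       450.00       386.1449     1,544.5797       7,722.8984
  5       450.00       371.6505     1,858.2527      11,149.5164
  6     5,450.00     4,332.1473    25,992.8839     181,950.1874
  Σ                  6,341.1077    31,866.1419     209,004.3838
P = 6,341.1077.
Convexity = Σ t(t+1)·PV / [P·(1+y)²] = 209,004.3838 / (6,341.1077 × 1.079521) = 30.53228.

30.532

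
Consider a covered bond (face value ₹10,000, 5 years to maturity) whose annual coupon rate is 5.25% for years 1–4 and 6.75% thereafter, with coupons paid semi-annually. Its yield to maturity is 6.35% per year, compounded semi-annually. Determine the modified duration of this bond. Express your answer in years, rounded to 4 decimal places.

4.3129 years

Periodic yield y = 0.03175. First find Macaulay duration:
  t   CF        PV=CF/(1+0.03175)^t    t·PV
  1       262.50       254.4221       254.4221
  2       262.50       246.5928       493.1856
  3       262.50       239.0044       717.0132
  4       262.50       231.6495       926.5981
  5       262.50       224.5210     1,122.6049
  6       262.50       217.6118     1,305.6708
  7       262.50       210.9152     1,476.4067
  8       262.50       204.4248     1,635.3980
  9       337.50       254.7437     2,292.6934
  10   10,337.50     7,562.5933    75,625.9333
  Σ                  9,646.4786    85,849.9260
P = 9,646.4786; Macaulay duration = 85,849.9260 / 9,646.4786 = 8.89961 half-year periods = 4.44981 years.
Modified duration = D_Mac / (1 + y) = 4.44981 / 1.03175 = 4.31287 years.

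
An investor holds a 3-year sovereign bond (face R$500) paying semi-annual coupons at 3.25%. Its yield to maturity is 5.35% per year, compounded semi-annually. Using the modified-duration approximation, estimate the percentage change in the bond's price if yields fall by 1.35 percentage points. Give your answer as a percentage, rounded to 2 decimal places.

+3.78%

Periodic yield y = 0.02675. Modified duration first:
  t   CF        PV=CF/(1+0.02675)^t    t·PV
  1        8.125         7.9133         7.9133
  2        8.125         7.7072        15.4143
  3        8.125         7.5064        22.5191
  4        8.125         7.3108        29.2432
  5        8.125         7.1203        35.6016
  6      508.125       433.6929     2,602.1573
  Σ                    471.2508     2,712.8488
P = 471.2508; D_Mac = 5.75670 half-year periods = 2.87835 yrs; D_mod = 2.87835/(1+0.02675) = 2.80336 yrs.
ΔP/P ≈ -D_mod · Δy = -2.80336 × (-0.0135) = +0.037845 = +3.7845%.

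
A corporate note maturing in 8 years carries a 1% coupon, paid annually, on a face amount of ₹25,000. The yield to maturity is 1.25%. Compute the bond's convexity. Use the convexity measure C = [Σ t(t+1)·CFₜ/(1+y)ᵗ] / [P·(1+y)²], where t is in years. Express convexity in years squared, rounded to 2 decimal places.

With y = 0.0125:
  t   CF        PV=CF/(1+0.0125)^t    t·PV        t(t+1)·PV
  1       250.00       246.9136       246.9136         493.8272
  2       250.00       243.8653       487.7305       1,463.1916
  3       250.00       240.8546       722.5637       2,890.2550
  4       250.00       237.8811       951.5243       4,757.6214
  5       250.00       234.9443     1,174.7213       7,048.3280
  6       250.00       232.0437     1,392.2623       9,745.8362
  7       250.00       229.1790     1,604.2529      12,834.0230
  8    25,250.00    22,861.3108   182,890.4862   1,646,014.3754
  Σ                 24,526.9922   189,470.4548   1,685,247.4577
P = 24,526.9922.
Convexity = Σ t(t+1)·PV / [P·(1+y)²] = 1,685,247.4577 / (24,526.9922 × 1.025156) = 67.02384.

67.02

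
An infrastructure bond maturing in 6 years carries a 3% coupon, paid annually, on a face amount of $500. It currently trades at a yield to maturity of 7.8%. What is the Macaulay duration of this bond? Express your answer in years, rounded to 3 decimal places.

Periodic yield y = 0.078. Discount each cash flow and weight by its year:
  t   CF        PV=CF/(1+0.078)^t    t·PV
  1        15.00        13.9147        13.9147
  2        15.00        12.9078        25.8157
  3        15.00        11.9739        35.9216
  4        15.00        11.1075        44.4300
  5        15.00        10.3038        51.5190
  6       515.00       328.1668     1,969.0009
  Σ                    388.3745     2,140.6019
Price P = Σ PV = 388.3745.
Macaulay duration = Σ(t·PV) / P = 2,140.6019 / 388.3745 = 5.51170 years.

5.512 years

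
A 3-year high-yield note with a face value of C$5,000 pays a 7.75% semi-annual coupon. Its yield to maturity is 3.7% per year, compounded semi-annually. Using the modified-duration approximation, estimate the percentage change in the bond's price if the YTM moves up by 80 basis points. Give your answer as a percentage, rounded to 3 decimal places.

Periodic yield y = 0.0185. Modified duration first:
  t   CF        PV=CF/(1+0.0185)^t    t·PV
  1       193.75       190.2307       190.2307
  2       193.75       186.7754       373.5508
  3       193.75       183.3828       550.1484
  4       193.75       180.0518       720.2074
  5       193.75       176.7814       883.9070
  6     5,193.75     4,652.8049    27,916.8293
  Σ                  5,570.0270    30,634.8736
P = 5,570.0270; D_Mac = 5.49995 half-year periods = 2.74998 yrs; D_mod = 2.74998/(1+0.0185) = 2.70002 yrs.
ΔP/P ≈ -D_mod · Δy = -2.70002 × (+0.008) = -0.021600 = -2.1600%.

-2.160%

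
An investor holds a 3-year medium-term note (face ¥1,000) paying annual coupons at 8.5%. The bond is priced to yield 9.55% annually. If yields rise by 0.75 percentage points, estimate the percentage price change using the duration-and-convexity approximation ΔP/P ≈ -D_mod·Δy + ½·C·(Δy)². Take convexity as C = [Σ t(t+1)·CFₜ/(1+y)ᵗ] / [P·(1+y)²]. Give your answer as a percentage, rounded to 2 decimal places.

-1.87%

With y = 0.0955:
  t   CF        PV=CF/(1+0.0955)^t    t·PV        t(t+1)·PV
  1        85.00        77.5901        77.5901         155.1803
  2        85.00        70.8262       141.6525         424.9574
  3     1,085.00       825.2634     2,475.7902       9,903.1610
  Σ                    973.6798     2,695.0329      10,483.2987
P = 973.6798; D_Mac = 2.76788 yrs; D_mod = 2.52659 yrs; C = 8.97133.
Duration effect: -2.52659 × (+0.0075) = -0.018949
Convexity effect: 0.5 × 8.97133 × (0.0075)² = +0.0002523
ΔP/P ≈ -0.018949 + 0.0002523 = -0.018697 = -1.8697%.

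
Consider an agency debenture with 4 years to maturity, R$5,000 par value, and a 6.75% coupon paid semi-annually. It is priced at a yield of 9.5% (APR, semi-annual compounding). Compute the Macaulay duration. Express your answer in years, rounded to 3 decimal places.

Periodic yield y = 0.0475. Discount each cash flow and weight by its period:
  t   CF        PV=CF/(1+0.0475)^t    t·PV
  1       168.75       161.0979       161.0979
  2       168.75       153.7927       307.5854
  3       168.75       146.8188       440.4564
  4       168.75       140.1612       560.6446
  5       168.75       133.8054       669.0270
  6       168.75       127.7378       766.4271
  7       168.75       121.9454       853.6181
  8     5,168.75     3,565.7696    28,526.1565
  Σ                  4,551.1288    32,285.0129
Price P = Σ PV = 4,551.1288.
Macaulay duration = Σ(t·PV) / P = 32,285.0129 / 4,551.1288 = 7.09385 half-year periods.
In years: 7.09385 / 2 = 3.54692 years.

3.547 years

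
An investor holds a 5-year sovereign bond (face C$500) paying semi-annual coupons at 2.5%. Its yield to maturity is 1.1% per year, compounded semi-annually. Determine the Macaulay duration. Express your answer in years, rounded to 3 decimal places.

Periodic yield y = 0.0055. Discount each cash flow and weight by its period:
  t   CF        PV=CF/(1+0.0055)^t    t·PV
  1         6.25         6.2158         6.2158
  2         6.25         6.1818        12.3636
  3         6.25         6.1480        18.4440
  4         6.25         6.1144        24.4575
  5         6.25         6.0809        30.4046
  6         6.25         6.0477        36.2860
  7         6.25         6.0146        42.1021
  8         6.25         5.9817        47.8535
  9         6.25         5.9490        53.5407
  10      506.25       479.2303     4,792.3032
  Σ                    533.9641     5,063.9709
Price P = Σ PV = 533.9641.
Macaulay duration = Σ(t·PV) / P = 5,063.9709 / 533.9641 = 9.48373 half-year periods.
In years: 9.48373 / 2 = 4.74186 years.

4.742 years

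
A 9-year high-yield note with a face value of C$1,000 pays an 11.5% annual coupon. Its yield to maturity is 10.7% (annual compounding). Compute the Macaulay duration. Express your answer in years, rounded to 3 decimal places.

Periodic yield y = 0.107. Discount each cash flow and weight by its year:
  t   CF        PV=CF/(1+0.107)^t    t·PV
  1       115.00       103.8844       103.8844
  2       115.00        93.8432       187.6863
  3       115.00        84.7725       254.3175
  4       115.00        76.5786       306.3144
  5       115.00        69.1767       345.8834
  6       115.00        62.4902       374.9414
  7       115.00        56.4501       395.1505
  8       115.00        50.9937       407.9499
  9     1,115.00       446.6283     4,019.6551
  Σ                  1,044.8177     6,395.7828
Price P = Σ PV = 1,044.8177.
Macaulay duration = Σ(t·PV) / P = 6,395.7828 / 1,044.8177 = 6.12143 years.

6.121 years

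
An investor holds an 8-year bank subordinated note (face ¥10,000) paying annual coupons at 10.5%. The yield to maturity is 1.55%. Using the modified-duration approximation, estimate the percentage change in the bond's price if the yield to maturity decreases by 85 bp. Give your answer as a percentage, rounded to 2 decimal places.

Periodic yield y = 0.0155. Modified duration first:
  t   CF        PV=CF/(1+0.0155)^t    t·PV
  1     1,050.00     1,033.9734     1,033.9734
  2     1,050.00     1,018.1914     2,036.3829
  3     1,050.00     1,002.6504     3,007.9511
  4     1,050.00       987.3465     3,949.3860
  5     1,050.00       972.2762     4,861.3811
  6     1,050.00       957.4360     5,744.6157
  7     1,050.00       942.8222     6,599.7555
  8    11,050.00     9,770.6365    78,165.0919
  Σ                 16,685.3326   105,398.5376
P = 16,685.3326; D_Mac = 6.31684 yrs; D_mod = 6.31684/(1+0.0155) = 6.22042 yrs.
ΔP/P ≈ -D_mod · Δy = -6.22042 × (-0.0085) = +0.052874 = +5.2874%.

+5.29%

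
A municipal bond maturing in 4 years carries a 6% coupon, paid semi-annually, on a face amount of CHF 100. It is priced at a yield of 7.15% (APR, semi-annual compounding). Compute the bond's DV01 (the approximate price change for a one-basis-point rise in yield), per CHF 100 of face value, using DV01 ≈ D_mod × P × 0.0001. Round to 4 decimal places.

CHF 0.0334

Periodic yield y = 0.03575.
  t   CF        PV=CF/(1+0.03575)^t    t·PV
  1         3.00         2.8965         2.8965
  2         3.00         2.7965         5.5930
  3         3.00         2.7000         8.0999
  4         3.00         2.6068        10.4271
  5         3.00         2.5168        12.5839
  6         3.00         2.4299        14.5795
  7         3.00         2.3460        16.4223
  8       103.00        77.7674       622.1394
  Σ                     96.0598       692.7415
P = 96.0598; D_Mac = 7.21156 half-year periods = 3.60578 yrs; D_mod = 3.48132 yrs.
DV01 ≈ 3.48132 × 96.0598 × 0.0001 = 0.033442.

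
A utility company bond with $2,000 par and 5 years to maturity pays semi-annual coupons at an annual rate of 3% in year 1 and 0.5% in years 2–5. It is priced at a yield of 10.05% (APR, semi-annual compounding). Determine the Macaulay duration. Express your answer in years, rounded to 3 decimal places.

Periodic yield y = 0.05025. Discount each cash flow and weight by its period:
  t   CF        PV=CF/(1+0.05025)^t    t·PV
  1        30.00        28.5646        28.5646
  2        30.00        27.1979        54.3959
  3         5.00         4.3161        12.9483
  4         5.00         4.1096        16.4384
  5         5.00         3.9130        19.5649
  6         5.00         3.7258        22.3545
  7         5.00         3.5475        24.8324
  8         5.00         3.3778        27.0221
  9         5.00         3.2161        28.9453
  10    2,005.00     1,227.9692    12,279.6920
  Σ                  1,309.9376    12,514.7584
Price P = Σ PV = 1,309.9376.
Macaulay duration = Σ(t·PV) / P = 12,514.7584 / 1,309.9376 = 9.55371 half-year periods.
In years: 9.55371 / 2 = 4.77685 years.

4.777 years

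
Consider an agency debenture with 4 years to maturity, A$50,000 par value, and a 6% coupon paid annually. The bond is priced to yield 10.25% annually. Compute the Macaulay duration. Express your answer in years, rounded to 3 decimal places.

3.646 years

Periodic yield y = 0.1025. Discount each cash flow and weight by its year:
  t   CF        PV=CF/(1+0.1025)^t    t·PV
  1     3,000.00     2,721.0884     2,721.0884
  2     3,000.00     2,468.1074     4,936.2148
  3     3,000.00     2,238.6462     6,715.9386
  4    53,000.00    35,872.4862   143,489.9448
  Σ                 43,300.3282   157,863.1866
Price P = Σ PV = 43,300.3282.
Macaulay duration = Σ(t·PV) / P = 157,863.1866 / 43,300.3282 = 3.64577 years.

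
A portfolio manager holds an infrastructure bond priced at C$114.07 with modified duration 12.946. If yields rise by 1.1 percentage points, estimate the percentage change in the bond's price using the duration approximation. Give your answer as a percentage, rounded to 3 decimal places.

Duration approximation: ΔP/P ≈ -D_mod · Δy = -12.946 × (+0.011) = -0.142406.
As a percentage: -14.2406%.

-14.241%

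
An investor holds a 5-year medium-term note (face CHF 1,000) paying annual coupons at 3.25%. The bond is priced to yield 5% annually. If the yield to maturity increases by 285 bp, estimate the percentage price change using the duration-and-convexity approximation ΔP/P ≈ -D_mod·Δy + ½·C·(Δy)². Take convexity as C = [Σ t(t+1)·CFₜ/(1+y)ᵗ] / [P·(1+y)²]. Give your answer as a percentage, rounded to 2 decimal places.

With y = 0.05:
  t   CF        PV=CF/(1+0.05)^t    t·PV        t(t+1)·PV
  1        32.50        30.9524        30.9524          61.9048
  2        32.50        29.4785        58.9569         176.8707
  3        32.50        28.0747        84.2242         336.8967
  4        32.50        26.7378       106.9513         534.7566
  5     1,032.50       808.9908     4,044.9538      24,269.7230
  Σ                    924.2342     4,326.0386      25,380.1518
P = 924.2342; D_Mac = 4.68067 yrs; D_mod = 4.45778 yrs; C = 24.90770.
Duration effect: -4.45778 × (+0.0285) = -0.127047
Convexity effect: 0.5 × 24.90770 × (0.0285)² = +0.0101156
ΔP/P ≈ -0.127047 + 0.0101156 = -0.116931 = -11.6931%.

-11.69%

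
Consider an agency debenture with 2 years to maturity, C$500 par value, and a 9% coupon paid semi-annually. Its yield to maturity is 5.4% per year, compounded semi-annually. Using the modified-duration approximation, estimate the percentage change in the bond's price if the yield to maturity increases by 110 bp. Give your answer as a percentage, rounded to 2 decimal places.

-2.01%

Periodic yield y = 0.027. Modified duration first:
  t   CF        PV=CF/(1+0.027)^t    t·PV
  1        22.50        21.9085        21.9085
  2        22.50        21.3325        42.6650
  3        22.50        20.7717        62.3150
  4       522.50       469.6827     1,878.7306
  Σ                    533.6953     2,005.6190
P = 533.6953; D_Mac = 3.75799 half-year periods = 1.87899 yrs; D_mod = 1.87899/(1+0.027) = 1.82959 yrs.
ΔP/P ≈ -D_mod · Δy = -1.82959 × (+0.011) = -0.020126 = -2.0126%.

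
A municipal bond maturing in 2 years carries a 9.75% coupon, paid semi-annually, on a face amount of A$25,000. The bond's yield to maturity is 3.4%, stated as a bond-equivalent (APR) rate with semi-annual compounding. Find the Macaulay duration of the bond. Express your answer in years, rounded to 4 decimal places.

1.8732 years

Periodic yield y = 0.017. Discount each cash flow and weight by its period:
  t   CF        PV=CF/(1+0.017)^t    t·PV
  1     1,218.75     1,198.3776     1,198.3776
  2     1,218.75     1,178.3457     2,356.6914
  3     1,218.75     1,158.6487     3,475.9460
  4    26,218.75    24,509.1455    98,036.5822
  Σ                 28,044.5175   105,067.5972
Price P = Σ PV = 28,044.5175.
Macaulay duration = Σ(t·PV) / P = 105,067.5972 / 28,044.5175 = 3.74646 half-year periods.
In years: 3.74646 / 2 = 1.87323 years.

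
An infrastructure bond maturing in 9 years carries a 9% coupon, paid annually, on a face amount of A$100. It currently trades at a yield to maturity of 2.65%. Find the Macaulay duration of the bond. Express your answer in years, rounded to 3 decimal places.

7.021 years

Periodic yield y = 0.0265. Discount each cash flow and weight by its year:
  t   CF        PV=CF/(1+0.0265)^t    t·PV
  1         9.00         8.7677         8.7677
  2         9.00         8.5413        17.0826
  3         9.00         8.3208        24.9624
  4         9.00         8.1060        32.4240
  5         9.00         7.8967        39.4837
  6         9.00         7.6929        46.1573
  7         9.00         7.4943        52.4600
  8         9.00         7.3008        58.4065
  9       109.00        86.1382       775.2440
  Σ                    150.2587     1,054.9881
Price P = Σ PV = 150.2587.
Macaulay duration = Σ(t·PV) / P = 1,054.9881 / 150.2587 = 7.02114 years.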